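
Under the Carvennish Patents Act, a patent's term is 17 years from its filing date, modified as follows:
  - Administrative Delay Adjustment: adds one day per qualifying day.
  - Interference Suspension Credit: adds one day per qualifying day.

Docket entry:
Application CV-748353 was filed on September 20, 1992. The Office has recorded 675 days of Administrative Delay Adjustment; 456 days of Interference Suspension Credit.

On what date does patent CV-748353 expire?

2012-10-25

Base term: filing date + 17 years → 20 September 2009.
Administrative Delay Adjustment: +675 days → 27 July 2011.
Interference Suspension Credit: +456 days → 25 October 2012.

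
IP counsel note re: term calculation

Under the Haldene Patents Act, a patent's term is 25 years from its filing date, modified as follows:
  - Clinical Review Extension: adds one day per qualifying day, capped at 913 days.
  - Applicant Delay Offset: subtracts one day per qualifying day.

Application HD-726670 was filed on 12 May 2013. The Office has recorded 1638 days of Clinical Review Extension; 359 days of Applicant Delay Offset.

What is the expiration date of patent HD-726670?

Base term: filing date + 25 years → 12 May 2038.
Clinical Review Extension: 1638 days claimed exceeds the 913-day cap, so +913 days → 10 November 2040.
Applicant Delay Offset: −359 days → 17 November 2039.

2039-11-17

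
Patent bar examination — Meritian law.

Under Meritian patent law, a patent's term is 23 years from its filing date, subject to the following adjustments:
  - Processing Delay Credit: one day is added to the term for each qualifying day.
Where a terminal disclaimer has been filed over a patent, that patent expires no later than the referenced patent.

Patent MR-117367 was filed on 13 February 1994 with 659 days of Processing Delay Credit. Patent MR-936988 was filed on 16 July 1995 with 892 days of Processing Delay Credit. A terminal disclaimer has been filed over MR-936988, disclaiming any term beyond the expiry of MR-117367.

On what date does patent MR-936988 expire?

Natural term of MR-936988:
  Base: filing + 23 years → 16 July 2018.
  Processing Delay Credit: +892 days → 24 December 2020.
Expiry of referenced patent MR-117367:
  Base: filing + 23 years → 13 February 2017.
  Processing Delay Credit: +659 days → 4 December 2018.
Terminal disclaimer: MR-936988 expires on the earlier of 24 December 2020 and 4 December 2018.

2018-12-04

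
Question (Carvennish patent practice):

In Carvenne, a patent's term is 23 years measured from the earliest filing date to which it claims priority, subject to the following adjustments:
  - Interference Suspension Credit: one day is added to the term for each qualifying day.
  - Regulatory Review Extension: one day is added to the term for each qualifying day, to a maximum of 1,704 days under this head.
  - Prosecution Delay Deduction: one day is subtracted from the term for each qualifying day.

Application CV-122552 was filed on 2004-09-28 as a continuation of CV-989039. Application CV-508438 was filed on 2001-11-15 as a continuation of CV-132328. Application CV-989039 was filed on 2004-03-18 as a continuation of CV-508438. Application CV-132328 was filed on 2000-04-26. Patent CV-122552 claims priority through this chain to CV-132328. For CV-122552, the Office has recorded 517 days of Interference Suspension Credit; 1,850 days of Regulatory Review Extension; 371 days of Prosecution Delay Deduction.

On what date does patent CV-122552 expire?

Earliest priority filing: 26 April 2000.
Base term: 26 April 2000 + 23 years → 26 April 2023.
Interference Suspension Credit: +517 days → 24 September 2024.
Regulatory Review Extension: 1850 days claimed exceeds the 1704-day cap, so +1704 days → 25 May 2029.
Prosecution Delay Deduction: −371 days → 19 May 2028.

May 19, 2028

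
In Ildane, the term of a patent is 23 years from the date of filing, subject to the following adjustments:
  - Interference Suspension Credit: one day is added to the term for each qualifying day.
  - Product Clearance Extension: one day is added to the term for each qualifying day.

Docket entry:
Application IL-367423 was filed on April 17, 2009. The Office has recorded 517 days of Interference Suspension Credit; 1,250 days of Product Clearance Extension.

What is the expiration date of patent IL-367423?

Base term: filing date + 23 years → 17 April 2032.
Interference Suspension Credit: +517 days → 16 September 2033.
Product Clearance Extension: +1250 days → 17 February 2037.

February 17, 2037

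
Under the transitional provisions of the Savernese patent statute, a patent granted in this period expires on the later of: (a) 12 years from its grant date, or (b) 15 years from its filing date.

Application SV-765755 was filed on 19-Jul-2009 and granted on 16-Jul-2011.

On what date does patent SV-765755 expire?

July 19, 2024

(a) grant + 12 years → 16 July 2023.
(b) filing + 15 years → 19 July 2024.
Later of the two: 19 July 2024.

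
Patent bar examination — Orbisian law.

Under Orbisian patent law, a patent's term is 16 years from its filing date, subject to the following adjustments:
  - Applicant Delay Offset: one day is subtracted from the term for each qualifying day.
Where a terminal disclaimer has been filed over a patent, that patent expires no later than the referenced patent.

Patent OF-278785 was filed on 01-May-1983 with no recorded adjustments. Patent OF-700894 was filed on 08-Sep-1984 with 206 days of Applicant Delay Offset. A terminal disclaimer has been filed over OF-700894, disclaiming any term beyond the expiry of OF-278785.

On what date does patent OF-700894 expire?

May 1, 1999

Natural term of OF-700894:
  Base: filing + 16 years → 8 September 2000.
  Applicant Delay Offset: −206 days → 15 February 2000.
Expiry of referenced patent OF-278785:
  Base: filing + 16 years → 1 May 1999.
Terminal disclaimer: OF-700894 expires on the earlier of 15 February 2000 and 1 May 1999.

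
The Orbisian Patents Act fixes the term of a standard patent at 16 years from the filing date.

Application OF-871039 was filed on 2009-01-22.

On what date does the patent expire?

2025-01-22

Filing date + 16 years → 22 January 2025.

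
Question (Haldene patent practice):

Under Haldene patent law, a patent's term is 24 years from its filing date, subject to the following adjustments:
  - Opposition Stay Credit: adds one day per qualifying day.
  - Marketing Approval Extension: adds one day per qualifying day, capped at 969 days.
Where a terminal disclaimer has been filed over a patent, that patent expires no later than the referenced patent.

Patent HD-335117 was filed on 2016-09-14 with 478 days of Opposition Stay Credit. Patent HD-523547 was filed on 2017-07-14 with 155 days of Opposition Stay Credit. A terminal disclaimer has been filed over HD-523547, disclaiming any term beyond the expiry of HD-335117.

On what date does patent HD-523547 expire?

2041-12-16

Natural term of HD-523547:
  Base: filing + 24 years → 14 July 2041.
  Opposition Stay Credit: +155 days → 16 December 2041.
Expiry of referenced patent HD-335117:
  Base: filing + 24 years → 14 September 2040.
  Opposition Stay Credit: +478 days → 5 January 2042.
Terminal disclaimer: HD-523547 expires on the earlier of 16 December 2041 and 5 January 2042.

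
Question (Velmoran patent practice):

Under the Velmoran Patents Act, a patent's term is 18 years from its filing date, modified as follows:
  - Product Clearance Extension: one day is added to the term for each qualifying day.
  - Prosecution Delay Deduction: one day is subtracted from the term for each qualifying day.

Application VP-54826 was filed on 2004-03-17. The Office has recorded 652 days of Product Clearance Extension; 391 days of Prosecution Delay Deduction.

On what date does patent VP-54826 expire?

2022-12-03

Base term: filing date + 18 years → 17 March 2022.
Product Clearance Extension: +652 days → 29 December 2023.
Prosecution Delay Deduction: −391 days → 3 December 2022.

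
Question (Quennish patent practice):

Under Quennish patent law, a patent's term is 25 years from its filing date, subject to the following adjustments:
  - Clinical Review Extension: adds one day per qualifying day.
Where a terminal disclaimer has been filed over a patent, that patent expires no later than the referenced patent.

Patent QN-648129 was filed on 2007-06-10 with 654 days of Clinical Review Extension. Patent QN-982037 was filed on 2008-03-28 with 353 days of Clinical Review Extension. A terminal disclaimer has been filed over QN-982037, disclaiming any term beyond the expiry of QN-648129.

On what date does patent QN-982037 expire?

Natural term of QN-982037:
  Base: filing + 25 years → 28 March 2033.
  Clinical Review Extension: +353 days → 16 March 2034.
Expiry of referenced patent QN-648129:
  Base: filing + 25 years → 10 June 2032.
  Clinical Review Extension: +654 days → 26 March 2034.
Terminal disclaimer: QN-982037 expires on the earlier of 16 March 2034 and 26 March 2034.

March 16, 2034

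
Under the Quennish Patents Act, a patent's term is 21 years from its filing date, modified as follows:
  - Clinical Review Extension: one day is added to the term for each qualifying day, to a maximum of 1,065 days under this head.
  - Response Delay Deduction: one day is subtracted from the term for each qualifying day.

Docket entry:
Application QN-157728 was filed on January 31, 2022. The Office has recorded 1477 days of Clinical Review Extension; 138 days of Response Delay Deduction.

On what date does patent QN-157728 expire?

2045-08-15

Base term: filing date + 21 years → 31 January 2043.
Clinical Review Extension: 1477 days claimed exceeds the 1065-day cap, so +1065 days → 31 December 2045.
Response Delay Deduction: −138 days → 15 August 2045.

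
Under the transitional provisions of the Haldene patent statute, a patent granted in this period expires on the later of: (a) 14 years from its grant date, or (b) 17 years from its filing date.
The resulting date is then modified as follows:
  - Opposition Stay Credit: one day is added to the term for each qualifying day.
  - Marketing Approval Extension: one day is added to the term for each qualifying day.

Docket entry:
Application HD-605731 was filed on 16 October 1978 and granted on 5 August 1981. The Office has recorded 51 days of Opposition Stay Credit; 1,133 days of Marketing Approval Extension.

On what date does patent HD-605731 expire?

(a) grant + 14 years → 5 August 1995.
(b) filing + 17 years → 16 October 1995.
Later of the two: 16 October 1995.
Opposition Stay Credit: +51 days → 6 December 1995.
Marketing Approval Extension: +1133 days → 12 January 1999.

January 12, 1999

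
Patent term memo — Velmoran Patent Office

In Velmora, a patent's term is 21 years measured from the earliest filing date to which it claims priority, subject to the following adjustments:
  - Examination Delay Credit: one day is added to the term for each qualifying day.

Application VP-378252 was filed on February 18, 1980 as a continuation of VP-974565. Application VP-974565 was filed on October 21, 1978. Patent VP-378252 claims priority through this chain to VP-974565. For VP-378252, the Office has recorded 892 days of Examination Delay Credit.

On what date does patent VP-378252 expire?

2002-03-31

Earliest priority filing: 21 October 1978.
Base term: 21 October 1978 + 21 years → 21 October 1999.
Examination Delay Credit: +892 days → 31 March 2002.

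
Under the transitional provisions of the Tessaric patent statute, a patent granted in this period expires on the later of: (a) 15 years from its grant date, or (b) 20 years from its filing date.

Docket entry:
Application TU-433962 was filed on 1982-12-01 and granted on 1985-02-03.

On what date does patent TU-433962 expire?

December 1, 2002

(a) grant + 15 years → 3 February 2000.
(b) filing + 20 years → 1 December 2002.
Later of the two: 1 December 2002.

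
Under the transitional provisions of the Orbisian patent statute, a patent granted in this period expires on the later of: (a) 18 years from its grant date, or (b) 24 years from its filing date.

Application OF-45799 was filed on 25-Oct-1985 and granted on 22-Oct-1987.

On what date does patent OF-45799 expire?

October 25, 2009

(a) grant + 18 years → 22 October 2005.
(b) filing + 24 years → 25 October 2009.
Later of the two: 25 October 2009.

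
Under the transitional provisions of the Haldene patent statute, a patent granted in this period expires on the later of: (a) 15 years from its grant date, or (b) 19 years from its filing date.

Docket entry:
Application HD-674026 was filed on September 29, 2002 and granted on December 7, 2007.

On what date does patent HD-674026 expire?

December 7, 2022

(a) grant + 15 years → 7 December 2022.
(b) filing + 19 years → 29 September 2021.
Later of the two: 7 December 2022.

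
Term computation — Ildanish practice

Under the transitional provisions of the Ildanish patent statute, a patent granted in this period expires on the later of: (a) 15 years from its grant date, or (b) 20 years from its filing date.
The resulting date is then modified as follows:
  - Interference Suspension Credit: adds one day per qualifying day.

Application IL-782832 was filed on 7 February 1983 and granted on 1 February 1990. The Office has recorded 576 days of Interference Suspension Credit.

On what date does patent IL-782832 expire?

(a) grant + 15 years → 1 February 2005.
(b) filing + 20 years → 7 February 2003.
Later of the two: 1 February 2005.
Interference Suspension Credit: +576 days → 31 August 2006.

August 31, 2006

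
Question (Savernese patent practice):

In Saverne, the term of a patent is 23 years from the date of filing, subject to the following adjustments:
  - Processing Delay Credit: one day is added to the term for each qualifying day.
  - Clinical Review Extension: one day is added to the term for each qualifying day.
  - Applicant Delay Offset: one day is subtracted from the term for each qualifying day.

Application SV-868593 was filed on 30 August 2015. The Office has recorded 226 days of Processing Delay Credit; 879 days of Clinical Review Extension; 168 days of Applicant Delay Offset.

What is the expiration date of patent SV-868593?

2041-03-24

Base term: filing date + 23 years → 30 August 2038.
Processing Delay Credit: +226 days → 13 April 2039.
Clinical Review Extension: +879 days → 8 September 2041.
Applicant Delay Offset: −168 days → 24 March 2041.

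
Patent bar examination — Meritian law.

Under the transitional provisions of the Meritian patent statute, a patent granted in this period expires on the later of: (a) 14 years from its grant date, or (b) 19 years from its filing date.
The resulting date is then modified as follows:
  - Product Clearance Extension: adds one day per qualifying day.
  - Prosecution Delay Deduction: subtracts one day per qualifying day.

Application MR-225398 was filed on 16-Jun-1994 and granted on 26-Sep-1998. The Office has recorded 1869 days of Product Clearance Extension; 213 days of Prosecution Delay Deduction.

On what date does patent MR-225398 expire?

(a) grant + 14 years → 26 September 2012.
(b) filing + 19 years → 16 June 2013.
Later of the two: 16 June 2013.
Product Clearance Extension: +1869 days → 29 July 2018.
Prosecution Delay Deduction: −213 days → 28 December 2017.

2017-12-28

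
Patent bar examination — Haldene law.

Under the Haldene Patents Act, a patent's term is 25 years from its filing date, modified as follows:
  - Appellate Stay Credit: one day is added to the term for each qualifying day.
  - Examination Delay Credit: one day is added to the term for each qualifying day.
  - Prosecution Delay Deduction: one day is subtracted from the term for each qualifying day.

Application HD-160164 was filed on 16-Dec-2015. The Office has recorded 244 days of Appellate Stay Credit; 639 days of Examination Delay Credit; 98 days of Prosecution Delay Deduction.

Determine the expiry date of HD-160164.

February 9, 2043

Base term: filing date + 25 years → 16 December 2040.
Appellate Stay Credit: +244 days → 17 August 2041.
Examination Delay Credit: +639 days → 18 May 2043.
Prosecution Delay Deduction: −98 days → 9 February 2043.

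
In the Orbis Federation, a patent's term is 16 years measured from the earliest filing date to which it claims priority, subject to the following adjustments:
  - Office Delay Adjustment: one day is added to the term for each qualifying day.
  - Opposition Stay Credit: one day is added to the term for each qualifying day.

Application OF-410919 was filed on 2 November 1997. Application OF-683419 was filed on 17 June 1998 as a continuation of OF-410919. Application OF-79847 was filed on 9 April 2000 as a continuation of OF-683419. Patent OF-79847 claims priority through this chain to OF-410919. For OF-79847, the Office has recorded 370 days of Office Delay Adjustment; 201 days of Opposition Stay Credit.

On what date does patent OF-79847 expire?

Earliest priority filing: 2 November 1997.
Base term: 2 November 1997 + 16 years → 2 November 2013.
Office Delay Adjustment: +370 days → 7 November 2014.
Opposition Stay Credit: +201 days → 27 May 2015.

May 27, 2015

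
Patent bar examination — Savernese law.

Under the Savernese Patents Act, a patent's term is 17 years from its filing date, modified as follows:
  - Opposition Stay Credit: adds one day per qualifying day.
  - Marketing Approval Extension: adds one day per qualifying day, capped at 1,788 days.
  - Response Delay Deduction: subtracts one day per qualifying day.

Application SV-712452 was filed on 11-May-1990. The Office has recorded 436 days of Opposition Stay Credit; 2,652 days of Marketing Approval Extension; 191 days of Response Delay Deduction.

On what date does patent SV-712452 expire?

2012-12-03

Base term: filing date + 17 years → 11 May 2007.
Opposition Stay Credit: +436 days → 20 July 2008.
Marketing Approval Extension: 2652 days claimed exceeds the 1788-day cap, so +1788 days → 12 June 2013.
Response Delay Deduction: −191 days → 3 December 2012.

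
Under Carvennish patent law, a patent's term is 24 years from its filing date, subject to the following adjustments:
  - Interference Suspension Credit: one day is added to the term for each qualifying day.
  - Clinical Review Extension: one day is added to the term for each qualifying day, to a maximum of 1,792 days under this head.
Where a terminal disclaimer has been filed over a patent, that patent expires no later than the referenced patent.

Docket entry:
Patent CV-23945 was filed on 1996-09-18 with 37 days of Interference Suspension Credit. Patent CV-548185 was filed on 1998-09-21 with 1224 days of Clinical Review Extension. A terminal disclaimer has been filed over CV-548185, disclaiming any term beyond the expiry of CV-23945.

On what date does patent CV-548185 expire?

Natural term of CV-548185:
  Base: filing + 24 years → 21 September 2022.
  Clinical Review Extension: 1224 days (within the 1792-day cap) → +1224 days → 27 January 2026.
Expiry of referenced patent CV-23945:
  Base: filing + 24 years → 18 September 2020.
  Interference Suspension Credit: +37 days → 25 October 2020.
Terminal disclaimer: CV-548185 expires on the earlier of 27 January 2026 and 25 October 2020.

2020-10-25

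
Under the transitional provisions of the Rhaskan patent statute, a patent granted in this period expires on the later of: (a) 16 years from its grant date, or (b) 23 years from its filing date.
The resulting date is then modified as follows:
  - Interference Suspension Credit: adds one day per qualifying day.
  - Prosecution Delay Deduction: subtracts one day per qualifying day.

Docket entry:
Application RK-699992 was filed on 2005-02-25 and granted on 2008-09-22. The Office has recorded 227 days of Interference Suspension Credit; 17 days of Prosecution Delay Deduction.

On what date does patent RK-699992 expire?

(a) grant + 16 years → 22 September 2024.
(b) filing + 23 years → 25 February 2028.
Later of the two: 25 February 2028.
Interference Suspension Credit: +227 days → 9 October 2028.
Prosecution Delay Deduction: −17 days → 22 September 2028.

September 22, 2028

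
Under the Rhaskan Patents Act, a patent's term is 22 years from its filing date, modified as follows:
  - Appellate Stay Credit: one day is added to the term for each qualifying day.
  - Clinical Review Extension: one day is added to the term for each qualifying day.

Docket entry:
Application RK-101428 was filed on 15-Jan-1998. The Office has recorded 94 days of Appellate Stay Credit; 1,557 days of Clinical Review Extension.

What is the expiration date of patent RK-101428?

July 23, 2024

Base term: filing date + 22 years → 15 January 2020.
Appellate Stay Credit: +94 days → 18 April 2020.
Clinical Review Extension: +1557 days → 23 July 2024.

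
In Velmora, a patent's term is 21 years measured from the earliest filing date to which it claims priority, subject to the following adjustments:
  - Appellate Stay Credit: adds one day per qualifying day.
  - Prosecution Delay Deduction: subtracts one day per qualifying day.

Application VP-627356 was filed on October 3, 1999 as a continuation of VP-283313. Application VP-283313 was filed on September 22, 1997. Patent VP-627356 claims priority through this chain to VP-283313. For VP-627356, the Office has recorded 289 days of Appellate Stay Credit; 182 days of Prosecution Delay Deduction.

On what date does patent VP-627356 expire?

January 7, 2019

Earliest priority filing: 22 September 1997.
Base term: 22 September 1997 + 21 years → 22 September 2018.
Appellate Stay Credit: +289 days → 8 July 2019.
Prosecution Delay Deduction: −182 days → 7 January 2019.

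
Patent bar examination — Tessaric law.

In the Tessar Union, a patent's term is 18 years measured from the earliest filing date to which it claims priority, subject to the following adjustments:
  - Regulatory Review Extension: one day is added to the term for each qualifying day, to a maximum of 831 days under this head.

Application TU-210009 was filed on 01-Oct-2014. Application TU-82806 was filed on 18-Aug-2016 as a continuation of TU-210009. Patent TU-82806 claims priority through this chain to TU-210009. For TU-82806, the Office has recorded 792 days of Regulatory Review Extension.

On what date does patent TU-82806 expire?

December 2, 2034

Earliest priority filing: 1 October 2014.
Base term: 1 October 2014 + 18 years → 1 October 2032.
Regulatory Review Extension: 792 days (within the 831-day cap) → +792 days → 2 December 2034.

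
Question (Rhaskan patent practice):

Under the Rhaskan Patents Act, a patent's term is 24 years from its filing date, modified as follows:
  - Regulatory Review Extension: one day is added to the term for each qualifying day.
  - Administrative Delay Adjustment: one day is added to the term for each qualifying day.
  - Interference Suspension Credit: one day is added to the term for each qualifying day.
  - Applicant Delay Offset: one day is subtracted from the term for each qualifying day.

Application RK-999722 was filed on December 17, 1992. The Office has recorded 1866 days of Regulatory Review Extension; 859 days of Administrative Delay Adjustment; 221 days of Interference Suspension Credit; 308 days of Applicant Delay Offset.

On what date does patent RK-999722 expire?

Base term: filing date + 24 years → 17 December 2016.
Regulatory Review Extension: +1866 days → 26 January 2022.
Administrative Delay Adjustment: +859 days → 3 June 2024.
Interference Suspension Credit: +221 days → 10 January 2025.
Applicant Delay Offset: −308 days → 8 March 2024.

March 8, 2024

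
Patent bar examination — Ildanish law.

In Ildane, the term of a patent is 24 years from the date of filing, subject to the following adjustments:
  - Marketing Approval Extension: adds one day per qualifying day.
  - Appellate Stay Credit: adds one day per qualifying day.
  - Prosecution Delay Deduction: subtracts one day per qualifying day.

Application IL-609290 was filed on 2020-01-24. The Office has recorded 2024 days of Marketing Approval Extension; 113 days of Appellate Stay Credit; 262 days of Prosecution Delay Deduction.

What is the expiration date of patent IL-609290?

2049-03-13

Base term: filing date + 24 years → 24 January 2044.
Marketing Approval Extension: +2024 days → 9 August 2049.
Appellate Stay Credit: +113 days → 30 November 2049.
Prosecution Delay Deduction: −262 days → 13 March 2049.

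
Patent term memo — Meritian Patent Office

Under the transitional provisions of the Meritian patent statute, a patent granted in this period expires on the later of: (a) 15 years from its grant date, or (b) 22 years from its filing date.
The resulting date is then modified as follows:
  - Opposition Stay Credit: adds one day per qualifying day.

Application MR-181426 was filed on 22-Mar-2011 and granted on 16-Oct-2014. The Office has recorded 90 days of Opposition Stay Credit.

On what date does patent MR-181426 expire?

(a) grant + 15 years → 16 October 2029.
(b) filing + 22 years → 22 March 2033.
Later of the two: 22 March 2033.
Opposition Stay Credit: +90 days → 20 June 2033.

2033-06-20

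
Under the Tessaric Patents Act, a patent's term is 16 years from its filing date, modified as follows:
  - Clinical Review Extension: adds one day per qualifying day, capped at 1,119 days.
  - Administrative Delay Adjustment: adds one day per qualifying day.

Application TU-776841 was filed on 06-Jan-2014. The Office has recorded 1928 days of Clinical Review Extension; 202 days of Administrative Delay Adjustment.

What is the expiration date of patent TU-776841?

Base term: filing date + 16 years → 6 January 2030.
Clinical Review Extension: 1928 days claimed exceeds the 1119-day cap, so +1119 days → 29 January 2033.
Administrative Delay Adjustment: +202 days → 19 August 2033.

August 19, 2033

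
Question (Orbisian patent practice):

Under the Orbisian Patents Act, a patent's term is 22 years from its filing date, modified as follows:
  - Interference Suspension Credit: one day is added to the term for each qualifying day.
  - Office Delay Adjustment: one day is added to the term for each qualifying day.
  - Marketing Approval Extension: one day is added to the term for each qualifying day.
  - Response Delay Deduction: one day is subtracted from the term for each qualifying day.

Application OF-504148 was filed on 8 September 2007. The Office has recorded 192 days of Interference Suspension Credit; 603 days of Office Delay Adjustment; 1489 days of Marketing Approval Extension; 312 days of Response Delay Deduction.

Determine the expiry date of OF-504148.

2035-02-01

Base term: filing date + 22 years → 8 September 2029.
Interference Suspension Credit: +192 days → 19 March 2030.
Office Delay Adjustment: +603 days → 12 November 2031.
Marketing Approval Extension: +1489 days → 10 December 2035.
Response Delay Deduction: −312 days → 1 February 2035.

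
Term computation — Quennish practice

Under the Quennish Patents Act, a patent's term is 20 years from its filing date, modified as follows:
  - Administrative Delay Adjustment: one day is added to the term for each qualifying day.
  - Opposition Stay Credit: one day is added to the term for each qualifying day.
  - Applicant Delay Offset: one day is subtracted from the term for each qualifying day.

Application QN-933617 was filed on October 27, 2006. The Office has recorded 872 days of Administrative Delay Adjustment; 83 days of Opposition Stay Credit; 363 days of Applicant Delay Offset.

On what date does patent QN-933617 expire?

Base term: filing date + 20 years → 27 October 2026.
Administrative Delay Adjustment: +872 days → 17 March 2029.
Opposition Stay Credit: +83 days → 8 June 2029.
Applicant Delay Offset: −363 days → 10 June 2028.

2028-06-10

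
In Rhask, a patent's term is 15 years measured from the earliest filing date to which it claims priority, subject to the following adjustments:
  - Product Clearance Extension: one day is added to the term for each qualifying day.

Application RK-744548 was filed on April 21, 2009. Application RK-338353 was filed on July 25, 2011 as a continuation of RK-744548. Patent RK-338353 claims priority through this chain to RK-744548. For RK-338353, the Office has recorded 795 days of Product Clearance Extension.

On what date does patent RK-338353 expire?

2026-06-25

Earliest priority filing: 21 April 2009.
Base term: 21 April 2009 + 15 years → 21 April 2024.
Product Clearance Extension: +795 days → 25 June 2026.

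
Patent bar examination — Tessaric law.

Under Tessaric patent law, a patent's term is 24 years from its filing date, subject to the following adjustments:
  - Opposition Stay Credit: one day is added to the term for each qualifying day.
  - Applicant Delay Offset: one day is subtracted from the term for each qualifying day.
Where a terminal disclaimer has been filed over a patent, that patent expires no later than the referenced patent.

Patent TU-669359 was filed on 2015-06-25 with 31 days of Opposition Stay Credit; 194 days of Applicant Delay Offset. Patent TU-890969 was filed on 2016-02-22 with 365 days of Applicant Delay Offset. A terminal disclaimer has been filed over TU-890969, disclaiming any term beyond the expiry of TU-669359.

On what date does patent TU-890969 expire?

Natural term of TU-890969:
  Base: filing + 24 years → 22 February 2040.
  Applicant Delay Offset: −365 days → 22 February 2039.
Expiry of referenced patent TU-669359:
  Base: filing + 24 years → 25 June 2039.
  Opposition Stay Credit: +31 days → 26 July 2039.
  Applicant Delay Offset: −194 days → 13 January 2039.
Terminal disclaimer: TU-890969 expires on the earlier of 22 February 2039 and 13 January 2039.

2039-01-13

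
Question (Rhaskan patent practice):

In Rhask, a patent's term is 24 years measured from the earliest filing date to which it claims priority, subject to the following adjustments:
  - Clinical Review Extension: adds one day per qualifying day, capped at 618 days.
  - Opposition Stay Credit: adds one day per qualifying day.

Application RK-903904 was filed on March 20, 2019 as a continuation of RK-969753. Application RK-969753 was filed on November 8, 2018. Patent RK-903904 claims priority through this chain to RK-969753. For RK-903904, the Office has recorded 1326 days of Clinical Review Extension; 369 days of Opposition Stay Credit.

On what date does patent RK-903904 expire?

Earliest priority filing: 8 November 2018.
Base term: 8 November 2018 + 24 years → 8 November 2042.
Clinical Review Extension: 1326 days claimed exceeds the 618-day cap, so +618 days → 18 July 2044.
Opposition Stay Credit: +369 days → 22 July 2045.

2045-07-22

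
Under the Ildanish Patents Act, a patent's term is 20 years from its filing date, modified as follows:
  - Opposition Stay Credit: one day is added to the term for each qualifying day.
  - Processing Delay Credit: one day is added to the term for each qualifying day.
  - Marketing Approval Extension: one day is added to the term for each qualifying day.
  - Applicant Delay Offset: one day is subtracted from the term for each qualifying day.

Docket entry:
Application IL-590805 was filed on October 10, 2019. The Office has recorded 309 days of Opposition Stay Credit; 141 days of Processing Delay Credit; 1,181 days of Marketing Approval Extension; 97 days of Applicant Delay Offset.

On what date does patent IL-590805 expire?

December 22, 2043

Base term: filing date + 20 years → 10 October 2039.
Opposition Stay Credit: +309 days → 14 August 2040.
Processing Delay Credit: +141 days → 2 January 2041.
Marketing Approval Extension: +1181 days → 28 March 2044.
Applicant Delay Offset: −97 days → 22 December 2043.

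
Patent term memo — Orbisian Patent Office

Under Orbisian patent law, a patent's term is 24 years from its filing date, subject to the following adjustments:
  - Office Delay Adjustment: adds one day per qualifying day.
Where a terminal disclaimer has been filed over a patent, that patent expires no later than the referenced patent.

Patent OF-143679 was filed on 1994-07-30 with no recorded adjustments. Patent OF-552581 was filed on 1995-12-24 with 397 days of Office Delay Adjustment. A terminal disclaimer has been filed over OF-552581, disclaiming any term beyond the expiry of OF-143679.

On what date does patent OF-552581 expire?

2018-07-30

Natural term of OF-552581:
  Base: filing + 24 years → 24 December 2019.
  Office Delay Adjustment: +397 days → 24 January 2021.
Expiry of referenced patent OF-143679:
  Base: filing + 24 years → 30 July 2018.
Terminal disclaimer: OF-552581 expires on the earlier of 24 January 2021 and 30 July 2018.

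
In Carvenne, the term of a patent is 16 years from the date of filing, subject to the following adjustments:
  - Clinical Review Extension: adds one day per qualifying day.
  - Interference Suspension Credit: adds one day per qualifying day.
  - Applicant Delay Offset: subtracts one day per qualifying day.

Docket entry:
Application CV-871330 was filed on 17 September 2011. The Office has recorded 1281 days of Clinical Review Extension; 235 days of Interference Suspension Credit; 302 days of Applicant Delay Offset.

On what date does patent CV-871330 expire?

Base term: filing date + 16 years → 17 September 2027.
Clinical Review Extension: +1281 days → 21 March 2031.
Interference Suspension Credit: +235 days → 11 November 2031.
Applicant Delay Offset: −302 days → 13 January 2031.

January 13, 2031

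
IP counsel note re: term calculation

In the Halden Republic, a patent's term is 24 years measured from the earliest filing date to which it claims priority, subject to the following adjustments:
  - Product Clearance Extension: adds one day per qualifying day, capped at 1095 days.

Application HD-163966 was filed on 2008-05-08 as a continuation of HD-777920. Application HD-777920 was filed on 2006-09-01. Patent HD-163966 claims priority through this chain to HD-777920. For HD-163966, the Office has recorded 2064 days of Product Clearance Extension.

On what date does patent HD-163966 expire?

Earliest priority filing: 1 September 2006.
Base term: 1 September 2006 + 24 years → 1 September 2030.
Product Clearance Extension: 2064 days claimed exceeds the 1095-day cap, so +1095 days → 31 August 2033.

2033-08-31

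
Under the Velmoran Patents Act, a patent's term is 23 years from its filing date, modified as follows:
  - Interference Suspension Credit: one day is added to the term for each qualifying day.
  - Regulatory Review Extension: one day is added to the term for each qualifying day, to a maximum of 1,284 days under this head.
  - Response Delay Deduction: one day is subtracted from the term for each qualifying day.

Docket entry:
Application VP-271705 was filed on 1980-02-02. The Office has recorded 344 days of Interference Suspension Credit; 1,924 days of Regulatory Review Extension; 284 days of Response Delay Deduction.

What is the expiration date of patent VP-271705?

October 8, 2006

Base term: filing date + 23 years → 2 February 2003.
Interference Suspension Credit: +344 days → 12 January 2004.
Regulatory Review Extension: 1924 days claimed exceeds the 1284-day cap, so +1284 days → 19 July 2007.
Response Delay Deduction: −284 days → 8 October 2006.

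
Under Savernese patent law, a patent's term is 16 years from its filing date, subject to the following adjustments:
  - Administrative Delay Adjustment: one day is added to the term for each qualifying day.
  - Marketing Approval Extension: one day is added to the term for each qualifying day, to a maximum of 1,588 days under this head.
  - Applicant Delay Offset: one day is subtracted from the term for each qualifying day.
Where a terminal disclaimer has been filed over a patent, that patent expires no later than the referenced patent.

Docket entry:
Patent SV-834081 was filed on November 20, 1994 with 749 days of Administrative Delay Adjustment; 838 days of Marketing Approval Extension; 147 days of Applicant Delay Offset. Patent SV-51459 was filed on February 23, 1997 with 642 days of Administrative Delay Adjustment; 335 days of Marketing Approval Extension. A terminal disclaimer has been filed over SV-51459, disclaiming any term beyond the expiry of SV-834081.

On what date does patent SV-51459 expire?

Natural term of SV-51459:
  Base: filing + 16 years → 23 February 2013.
  Administrative Delay Adjustment: +642 days → 27 November 2014.
  Marketing Approval Extension: 335 days (within the 1588-day cap) → +335 days → 28 October 2015.
Expiry of referenced patent SV-834081:
  Base: filing + 16 years → 20 November 2010.
  Administrative Delay Adjustment: +749 days → 8 December 2012.
  Marketing Approval Extension: 838 days (within the 1588-day cap) → +838 days → 26 March 2015.
  Applicant Delay Offset: −147 days → 30 October 2014.
Terminal disclaimer: SV-51459 expires on the earlier of 28 October 2015 and 30 October 2014.

October 30, 2014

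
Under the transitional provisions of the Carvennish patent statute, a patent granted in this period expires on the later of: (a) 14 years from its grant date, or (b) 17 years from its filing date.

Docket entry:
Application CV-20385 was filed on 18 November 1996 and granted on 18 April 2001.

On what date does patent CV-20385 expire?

(a) grant + 14 years → 18 April 2015.
(b) filing + 17 years → 18 November 2013.
Later of the two: 18 April 2015.

April 18, 2015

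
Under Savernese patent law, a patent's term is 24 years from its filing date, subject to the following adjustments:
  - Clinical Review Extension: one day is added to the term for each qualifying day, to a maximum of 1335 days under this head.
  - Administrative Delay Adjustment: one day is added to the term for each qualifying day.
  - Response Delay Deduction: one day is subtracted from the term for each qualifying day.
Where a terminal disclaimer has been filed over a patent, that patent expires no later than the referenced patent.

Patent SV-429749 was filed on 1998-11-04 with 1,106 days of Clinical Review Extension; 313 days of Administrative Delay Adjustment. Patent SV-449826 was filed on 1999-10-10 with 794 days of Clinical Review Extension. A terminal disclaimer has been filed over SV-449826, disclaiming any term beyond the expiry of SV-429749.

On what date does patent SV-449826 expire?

December 12, 2025

Natural term of SV-449826:
  Base: filing + 24 years → 10 October 2023.
  Clinical Review Extension: 794 days (within the 1335-day cap) → +794 days → 12 December 2025.
Expiry of referenced patent SV-429749:
  Base: filing + 24 years → 4 November 2022.
  Clinical Review Extension: 1106 days (within the 1335-day cap) → +1106 days → 14 November 2025.
  Administrative Delay Adjustment: +313 days → 23 September 2026.
Terminal disclaimer: SV-449826 expires on the earlier of 12 December 2025 and 23 September 2026.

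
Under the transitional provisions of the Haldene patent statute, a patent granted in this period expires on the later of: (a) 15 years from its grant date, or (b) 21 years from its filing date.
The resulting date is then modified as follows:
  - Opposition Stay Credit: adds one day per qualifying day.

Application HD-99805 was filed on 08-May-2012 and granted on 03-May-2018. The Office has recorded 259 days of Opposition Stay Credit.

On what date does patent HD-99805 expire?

(a) grant + 15 years → 3 May 2033.
(b) filing + 21 years → 8 May 2033.
Later of the two: 8 May 2033.
Opposition Stay Credit: +259 days → 22 January 2034.

2034-01-22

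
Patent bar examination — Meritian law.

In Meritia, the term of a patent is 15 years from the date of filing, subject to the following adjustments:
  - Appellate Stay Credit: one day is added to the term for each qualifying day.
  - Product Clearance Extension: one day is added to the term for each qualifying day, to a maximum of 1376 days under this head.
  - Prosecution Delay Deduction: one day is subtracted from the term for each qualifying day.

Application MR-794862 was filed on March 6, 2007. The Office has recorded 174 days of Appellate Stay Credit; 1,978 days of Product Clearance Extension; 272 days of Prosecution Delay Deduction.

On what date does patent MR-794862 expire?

Base term: filing date + 15 years → 6 March 2022.
Appellate Stay Credit: +174 days → 27 August 2022.
Product Clearance Extension: 1978 days claimed exceeds the 1376-day cap, so +1376 days → 3 June 2026.
Prosecution Delay Deduction: −272 days → 4 September 2025.

September 4, 2025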